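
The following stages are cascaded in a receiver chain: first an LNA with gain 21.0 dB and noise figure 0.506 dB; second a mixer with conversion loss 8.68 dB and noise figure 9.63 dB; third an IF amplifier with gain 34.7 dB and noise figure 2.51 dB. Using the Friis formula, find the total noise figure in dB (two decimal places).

Convert to linear (a loss of L dB is a gain of −L dB): F_i = 10^(NF_i/10), G_i = 10^(G_i,dB/10)
  Stage 1: F_1 = 10^(0.506/10) = 1.124, G_1 = 10^(21.0/10) = 125.9
  Stage 2: F_2 = 10^(9.63/10) = 9.183, G_2 = 10^(−8.68/10) = 0.1355
  Stage 3: F_3 = 10^(2.51/10) = 1.782, G_3 = 10^(34.7/10) = 2951
Friis cascade:
  F = 1.124 + (9.183 − 1)/125.9 + (1.782 − 1)/17.06 = 1.234
NF = 10 log₁₀(1.234) = 0.91 dB

0.91 dB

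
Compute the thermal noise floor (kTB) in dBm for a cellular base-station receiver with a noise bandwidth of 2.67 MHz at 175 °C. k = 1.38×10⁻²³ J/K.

T = 175 °C + 273.15 = 448.15 K
P_n = kTB = 1.38×10⁻²³ × 448.15 × 2.67×10⁶ = 1.65×10⁻¹⁴ W
In dBm: 10 log₁₀(1.65×10⁻¹⁴ / 10⁻³) = −107.8 dBm

−107.8 dBm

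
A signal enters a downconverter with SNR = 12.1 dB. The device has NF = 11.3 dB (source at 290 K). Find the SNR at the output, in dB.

0.8 dB

By definition F = SNR_in/SNR_out, so in dB: SNR_out = SNR_in − NF
SNR_out = 12.1 − 11.3 = 0.8 dB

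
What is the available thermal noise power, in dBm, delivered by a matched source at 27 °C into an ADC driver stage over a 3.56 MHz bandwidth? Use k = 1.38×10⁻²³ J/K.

−108.3 dBm

T = 27 °C + 273.15 = 300.15 K
P_n = kTB = 1.38×10⁻²³ × 300.15 × 3.56×10⁶ = 1.47×10⁻¹⁴ W
In dBm: 10 log₁₀(1.47×10⁻¹⁴ / 10⁻³) = −108.3 dBm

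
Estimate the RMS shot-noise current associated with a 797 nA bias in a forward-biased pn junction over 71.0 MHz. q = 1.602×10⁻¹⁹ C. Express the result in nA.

I_n = √(2qI·B)
2qI·B = 2 × 1.602×10⁻¹⁹ × 7.97×10⁻⁷ × 7.10×10⁷ = 1.81×10⁻¹⁷ A²
I_n = √(1.81×10⁻¹⁷) = 4.26×10⁻⁹ A = 4.26 nA

4.26 nA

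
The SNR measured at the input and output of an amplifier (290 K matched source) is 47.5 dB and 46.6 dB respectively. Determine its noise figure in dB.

0.9 dB

NF (dB) = SNR_in(dB) − SNR_out(dB) when the source is at T₀
NF = 47.5 − 46.6 = 0.9 dB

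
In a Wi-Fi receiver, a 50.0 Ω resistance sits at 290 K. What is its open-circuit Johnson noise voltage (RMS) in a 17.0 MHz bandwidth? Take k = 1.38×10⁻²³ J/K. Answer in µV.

3.69 µV

V_n = √(4kTRB)
4kTRB = 4 × 1.38×10⁻²³ × 290 × 5.00×10¹ × 1.70×10⁷ = 1.36×10⁻¹¹ V²
V_n = √(1.36×10⁻¹¹) = 3.69×10⁻⁶ V = 3.69 µV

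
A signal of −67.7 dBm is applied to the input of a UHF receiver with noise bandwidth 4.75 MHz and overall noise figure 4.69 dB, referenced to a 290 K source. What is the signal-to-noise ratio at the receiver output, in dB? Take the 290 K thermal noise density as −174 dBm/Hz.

34.8 dB

Noise floor: N = −174 + 10 log₁₀(B) + NF
10 log₁₀(4.75×10⁶) = 66.77 dB
N = −174 + 66.77 + 4.69 = −102.54 dBm
SNR = P_sig − N = −67.7 − (−102.54) = 34.84 dB → 34.8 dB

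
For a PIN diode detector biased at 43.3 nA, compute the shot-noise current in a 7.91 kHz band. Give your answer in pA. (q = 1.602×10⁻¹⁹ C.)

10.5 pA

I_n = √(2qI·B)
2qI·B = 2 × 1.602×10⁻¹⁹ × 4.33×10⁻⁸ × 7.91×10³ = 1.10×10⁻²² A²
I_n = √(1.10×10⁻²²) = 1.05×10⁻¹¹ A = 10.5 pA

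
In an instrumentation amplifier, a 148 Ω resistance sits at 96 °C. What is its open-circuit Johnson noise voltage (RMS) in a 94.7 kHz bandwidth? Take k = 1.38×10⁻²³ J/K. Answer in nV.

534 nV

T = 96 °C + 273.15 = 369.15 K
V_n = √(4kTRB)
4kTRB = 4 × 1.38×10⁻²³ × 369.15 × 1.48×10² × 9.47×10⁴ = 2.86×10⁻¹³ V²
V_n = √(2.86×10⁻¹³) = 5.34×10⁻⁷ V = 534 nV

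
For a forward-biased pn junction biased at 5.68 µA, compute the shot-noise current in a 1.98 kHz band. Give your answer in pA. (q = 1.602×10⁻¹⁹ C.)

I_n = √(2qI·B)
2qI·B = 2 × 1.602×10⁻¹⁹ × 5.68×10⁻⁶ × 1.98×10³ = 3.60×10⁻²¹ A²
I_n = √(3.60×10⁻²¹) = 6.00×10⁻¹¹ A = 60.0 pA

60.0 pA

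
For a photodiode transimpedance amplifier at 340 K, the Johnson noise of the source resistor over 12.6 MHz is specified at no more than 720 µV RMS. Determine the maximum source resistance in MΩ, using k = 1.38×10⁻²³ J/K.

Johnson–Nyquist: V_n = √(4kTRB) ⇒ R = V_n² / (4kTB)
4kTB = 4 × 1.38×10⁻²³ × 340 × 1.26×10⁷ = 2.36×10⁻¹³
R = (7.20×10⁻⁴)² / 2.36×10⁻¹³ = 2.19×10⁶ Ω = 2.19 MΩ

2.19 MΩ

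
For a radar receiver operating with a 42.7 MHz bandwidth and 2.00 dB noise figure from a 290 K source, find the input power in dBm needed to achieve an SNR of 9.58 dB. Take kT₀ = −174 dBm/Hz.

−86.1 dBm

Sensitivity = −174 + 10 log₁₀(B) + NF + SNR_min
= −174 + 76.3 + 2.00 + 9.58
= −86.12 dBm → −86.1 dBm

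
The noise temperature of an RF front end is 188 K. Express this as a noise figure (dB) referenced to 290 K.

F = 1 + T_e/T₀ = 1 + 188/290 = 1.64828
NF = 10 log₁₀(1.64828) = 2.17 dB

2.17 dB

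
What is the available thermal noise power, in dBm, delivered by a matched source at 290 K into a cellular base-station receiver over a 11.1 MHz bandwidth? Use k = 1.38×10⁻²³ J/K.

−103.5 dBm

P_n = kTB = 1.38×10⁻²³ × 290 × 1.11×10⁷ = 4.44×10⁻¹⁴ W
In dBm: 10 log₁₀(4.44×10⁻¹⁴ / 10⁻³) = −103.5 dBm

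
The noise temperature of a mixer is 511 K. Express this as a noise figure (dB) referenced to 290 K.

4.41 dB

F = 1 + T_e/T₀ = 1 + 511/290 = 2.76207
NF = 10 log₁₀(2.76207) = 4.41 dB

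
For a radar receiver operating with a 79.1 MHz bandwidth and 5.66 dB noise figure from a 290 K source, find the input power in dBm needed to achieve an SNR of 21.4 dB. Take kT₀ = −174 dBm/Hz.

Sensitivity = −174 + 10 log₁₀(B) + NF + SNR_min
= −174 + 78.98 + 5.66 + 21.4
= −67.96 dBm → −68.0 dBm

−68.0 dBm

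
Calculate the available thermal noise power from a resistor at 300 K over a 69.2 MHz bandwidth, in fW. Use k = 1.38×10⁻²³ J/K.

P_n = kTB = 1.38×10⁻²³ × 300 × 6.92×10⁷ = 2.86×10⁻¹³ W = 286 fW

286 fW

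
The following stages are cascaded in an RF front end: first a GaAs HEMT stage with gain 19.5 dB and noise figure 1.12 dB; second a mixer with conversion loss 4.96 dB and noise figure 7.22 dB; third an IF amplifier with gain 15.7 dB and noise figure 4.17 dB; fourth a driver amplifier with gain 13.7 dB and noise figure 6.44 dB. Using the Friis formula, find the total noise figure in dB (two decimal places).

1.47 dB

Convert to linear (a loss of L dB is a gain of −L dB): F_i = 10^(NF_i/10), G_i = 10^(G_i,dB/10)
  Stage 1: F_1 = 10^(1.12/10) = 1.294, G_1 = 10^(19.5/10) = 89.13
  Stage 2: F_2 = 10^(7.22/10) = 5.272, G_2 = 10^(−4.96/10) = 0.3192
  Stage 3: F_3 = 10^(4.17/10) = 2.612, G_3 = 10^(15.7/10) = 37.15
  Stage 4: F_4 = 10^(6.44/10) = 4.406, G_4 = 10^(13.7/10) = 23.44
Friis cascade:
  F = 1.294 + (5.272 − 1)/89.13 + (2.612 − 1)/28.44 + (4.406 − 1)/1057 = 1.402
NF = 10 log₁₀(1.402) = 1.47 dB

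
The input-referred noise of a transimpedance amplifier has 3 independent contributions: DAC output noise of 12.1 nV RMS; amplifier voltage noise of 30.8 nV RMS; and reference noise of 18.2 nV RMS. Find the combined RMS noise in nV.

37.8 nV

Uncorrelated sources add in power (mean-square): V_tot = √(ΣV_i²)
V_tot = √[(1.21×10⁻⁸)² + (3.08×10⁻⁸)² + (1.82×10⁻⁸)²] = 3.78×10⁻⁸ V = 37.8 nV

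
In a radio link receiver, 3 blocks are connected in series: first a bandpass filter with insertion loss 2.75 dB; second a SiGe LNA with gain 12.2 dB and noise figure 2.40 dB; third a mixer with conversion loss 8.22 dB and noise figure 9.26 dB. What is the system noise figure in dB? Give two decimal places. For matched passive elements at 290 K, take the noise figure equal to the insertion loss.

Convert to linear (a loss of L dB is a gain of −L dB): F_i = 10^(NF_i/10), G_i = 10^(G_i,dB/10)
  Stage 1: F_1 = 10^(2.75/10) = 1.884, G_1 = 10^(−2.75/10) = 0.5309
  Stage 2: F_2 = 10^(2.40/10) = 1.738, G_2 = 10^(12.2/10) = 16.60
  Stage 3: F_3 = 10^(9.26/10) = 8.433, G_3 = 10^(−8.22/10) = 0.1507
Friis cascade:
  F = 1.884 + (1.738 − 1)/0.5309 + (8.433 − 1)/8.810 = 4.117
NF = 10 log₁₀(4.117) = 6.15 dB

6.15 dB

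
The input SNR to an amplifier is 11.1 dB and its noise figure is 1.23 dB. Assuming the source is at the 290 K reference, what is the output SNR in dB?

9.87 dB

By definition F = SNR_in/SNR_out, so in dB: SNR_out = SNR_in − NF
SNR_out = 11.1 − 1.23 = 9.87 dB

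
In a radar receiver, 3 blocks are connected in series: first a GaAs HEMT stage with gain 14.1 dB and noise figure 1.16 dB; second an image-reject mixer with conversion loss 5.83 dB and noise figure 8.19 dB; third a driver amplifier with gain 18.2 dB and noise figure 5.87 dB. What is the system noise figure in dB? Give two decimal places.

2.90 dB

Convert to linear (a loss of L dB is a gain of −L dB): F_i = 10^(NF_i/10), G_i = 10^(G_i,dB/10)
  Stage 1: F_1 = 10^(1.16/10) = 1.306, G_1 = 10^(14.1/10) = 25.70
  Stage 2: F_2 = 10^(8.19/10) = 6.592, G_2 = 10^(−5.83/10) = 0.2612
  Stage 3: F_3 = 10^(5.87/10) = 3.864, G_3 = 10^(18.2/10) = 66.07
Friis cascade:
  F = 1.306 + (6.592 − 1)/25.70 + (3.864 − 1)/6.714 = 1.950
NF = 10 log₁₀(1.950) = 2.90 dB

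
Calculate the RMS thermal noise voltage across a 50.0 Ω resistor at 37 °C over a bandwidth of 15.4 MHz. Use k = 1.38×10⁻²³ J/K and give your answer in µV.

T = 37 °C + 273.15 = 310.15 K
V_n = √(4kTRB)
4kTRB = 4 × 1.38×10⁻²³ × 310.15 × 5.00×10¹ × 1.54×10⁷ = 1.32×10⁻¹¹ V²
V_n = √(1.32×10⁻¹¹) = 3.63×10⁻⁶ V = 3.63 µV

3.63 µV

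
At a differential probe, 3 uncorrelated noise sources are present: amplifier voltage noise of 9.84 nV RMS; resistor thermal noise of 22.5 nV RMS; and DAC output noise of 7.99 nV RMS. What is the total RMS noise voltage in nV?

Uncorrelated sources add in power (mean-square): V_tot = √(ΣV_i²)
V_tot = √[(9.84×10⁻⁹)² + (2.25×10⁻⁸)² + (7.99×10⁻⁹)²] = 2.58×10⁻⁸ V = 25.8 nV

25.8 nV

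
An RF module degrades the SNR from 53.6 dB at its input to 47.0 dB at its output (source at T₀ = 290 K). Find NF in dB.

NF (dB) = SNR_in(dB) − SNR_out(dB) when the source is at T₀
NF = 53.6 − 47.0 = 6.6 dB

6.6 dB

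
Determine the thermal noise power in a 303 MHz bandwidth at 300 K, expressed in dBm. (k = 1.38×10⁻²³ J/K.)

P_n = kTB = 1.38×10⁻²³ × 300 × 3.03×10⁸ = 1.25×10⁻¹² W
In dBm: 10 log₁₀(1.25×10⁻¹² / 10⁻³) = −89.0 dBm

−89.0 dBm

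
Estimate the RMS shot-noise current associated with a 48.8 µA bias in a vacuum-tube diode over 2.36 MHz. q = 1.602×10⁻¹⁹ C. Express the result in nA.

I_n = √(2qI·B)
2qI·B = 2 × 1.602×10⁻¹⁹ × 4.88×10⁻⁵ × 2.36×10⁶ = 3.69×10⁻¹⁷ A²
I_n = √(3.69×10⁻¹⁷) = 6.07×10⁻⁹ A = 6.07 nA

6.07 nA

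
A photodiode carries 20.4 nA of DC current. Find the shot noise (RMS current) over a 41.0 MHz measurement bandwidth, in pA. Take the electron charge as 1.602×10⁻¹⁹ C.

I_n = √(2qI·B)
2qI·B = 2 × 1.602×10⁻¹⁹ × 2.04×10⁻⁸ × 4.10×10⁷ = 2.68×10⁻¹⁹ A²
I_n = √(2.68×10⁻¹⁹) = 5.18×10⁻¹⁰ A = 518 pA

518 pA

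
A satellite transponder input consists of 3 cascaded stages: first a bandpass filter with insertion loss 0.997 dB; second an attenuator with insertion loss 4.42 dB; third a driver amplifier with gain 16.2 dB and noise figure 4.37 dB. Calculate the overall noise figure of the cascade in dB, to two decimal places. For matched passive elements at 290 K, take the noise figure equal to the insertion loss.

9.79 dB

Convert to linear (a loss of L dB is a gain of −L dB): F_i = 10^(NF_i/10), G_i = 10^(G_i,dB/10)
  Stage 1: F_1 = 10^(0.997/10) = 1.258, G_1 = 10^(−0.997/10) = 0.7949
  Stage 2: F_2 = 10^(4.42/10) = 2.767, G_2 = 10^(−4.42/10) = 0.3614
  Stage 3: F_3 = 10^(4.37/10) = 2.735, G_3 = 10^(16.2/10) = 41.69
Friis cascade:
  F = 1.258 + (2.767 − 1)/0.7949 + (2.735 − 1)/0.2873 = 9.521
NF = 10 log₁₀(9.521) = 9.79 dB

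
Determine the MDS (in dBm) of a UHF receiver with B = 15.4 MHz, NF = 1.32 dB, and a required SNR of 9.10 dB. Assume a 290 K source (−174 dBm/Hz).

Sensitivity = −174 + 10 log₁₀(B) + NF + SNR_min
= −174 + 71.88 + 1.32 + 9.10
= −91.70 dBm → −91.7 dBm

−91.7 dBm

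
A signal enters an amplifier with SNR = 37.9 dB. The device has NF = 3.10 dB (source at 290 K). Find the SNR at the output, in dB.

34.80 dB

By definition F = SNR_in/SNR_out, so in dB: SNR_out = SNR_in − NF
SNR_out = 37.9 − 3.10 = 34.80 dB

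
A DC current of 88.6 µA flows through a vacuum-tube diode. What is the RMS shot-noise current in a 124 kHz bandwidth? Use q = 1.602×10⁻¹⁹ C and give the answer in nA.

1.88 nA

I_n = √(2qI·B)
2qI·B = 2 × 1.602×10⁻¹⁹ × 8.86×10⁻⁵ × 1.24×10⁵ = 3.52×10⁻¹⁸ A²
I_n = √(3.52×10⁻¹⁸) = 1.88×10⁻⁹ A = 1.88 nA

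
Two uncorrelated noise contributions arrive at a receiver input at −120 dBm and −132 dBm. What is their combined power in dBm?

−119.7 dBm

Convert to linear, add, convert back:
P₁ = 1.00×10⁻¹⁵ W, P₂ = 6.31×10⁻¹⁷ W
P_tot = 1.06×10⁻¹⁵ W → 10 log₁₀(P_tot / 10⁻³) = −119.7 dBm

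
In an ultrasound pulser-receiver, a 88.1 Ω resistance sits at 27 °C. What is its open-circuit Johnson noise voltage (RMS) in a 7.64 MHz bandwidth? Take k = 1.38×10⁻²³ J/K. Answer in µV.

3.34 µV

T = 27 °C + 273.15 = 300.15 K
V_n = √(4kTRB)
4kTRB = 4 × 1.38×10⁻²³ × 300.15 × 8.81×10¹ × 7.64×10⁶ = 1.12×10⁻¹¹ V²
V_n = √(1.12×10⁻¹¹) = 3.34×10⁻⁶ V = 3.34 µV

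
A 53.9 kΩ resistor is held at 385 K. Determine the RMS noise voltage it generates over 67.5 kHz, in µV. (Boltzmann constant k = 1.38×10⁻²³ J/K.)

8.79 µV

V_n = √(4kTRB)
4kTRB = 4 × 1.38×10⁻²³ × 385 × 5.39×10⁴ × 6.75×10⁴ = 7.73×10⁻¹¹ V²
V_n = √(7.73×10⁻¹¹) = 8.79×10⁻⁶ V = 8.79 µV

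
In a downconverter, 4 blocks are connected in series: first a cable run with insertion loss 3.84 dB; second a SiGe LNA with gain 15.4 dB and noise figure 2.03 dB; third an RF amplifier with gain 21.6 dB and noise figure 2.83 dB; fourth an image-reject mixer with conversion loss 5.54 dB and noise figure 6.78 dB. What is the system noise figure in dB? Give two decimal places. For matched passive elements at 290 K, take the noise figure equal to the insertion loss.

5.94 dB

Convert to linear (a loss of L dB is a gain of −L dB): F_i = 10^(NF_i/10), G_i = 10^(G_i,dB/10)
  Stage 1: F_1 = 10^(3.84/10) = 2.421, G_1 = 10^(−3.84/10) = 0.4130
  Stage 2: F_2 = 10^(2.03/10) = 1.596, G_2 = 10^(15.4/10) = 34.67
  Stage 3: F_3 = 10^(2.83/10) = 1.919, G_3 = 10^(21.6/10) = 144.5
  Stage 4: F_4 = 10^(6.78/10) = 4.764, G_4 = 10^(−5.54/10) = 0.2793
Friis cascade:
  F = 2.421 + (1.596 − 1)/0.4130 + (1.919 − 1)/14.32 + (4.764 − 1)/2070 = 3.930
NF = 10 log₁₀(3.930) = 5.94 dB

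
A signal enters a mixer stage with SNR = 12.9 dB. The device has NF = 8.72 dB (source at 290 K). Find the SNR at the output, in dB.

By definition F = SNR_in/SNR_out, so in dB: SNR_out = SNR_in − NF
SNR_out = 12.9 − 8.72 = 4.18 dB

4.18 dB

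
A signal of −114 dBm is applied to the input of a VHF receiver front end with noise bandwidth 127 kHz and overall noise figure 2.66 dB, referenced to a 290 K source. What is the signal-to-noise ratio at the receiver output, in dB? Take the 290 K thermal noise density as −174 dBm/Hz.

Noise floor: N = −174 + 10 log₁₀(B) + NF
10 log₁₀(1.27×10⁵) = 51.04 dB
N = −174 + 51.04 + 2.66 = −120.30 dBm
SNR = P_sig − N = −114 − (−120.30) = 6.30 dB → 6.3 dB

6.3 dB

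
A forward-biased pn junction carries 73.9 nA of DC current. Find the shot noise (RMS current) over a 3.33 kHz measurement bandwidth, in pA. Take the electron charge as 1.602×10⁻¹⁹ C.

8.88 pA

I_n = √(2qI·B)
2qI·B = 2 × 1.602×10⁻¹⁹ × 7.39×10⁻⁸ × 3.33×10³ = 7.88×10⁻²³ A²
I_n = √(7.88×10⁻²³) = 8.88×10⁻¹² A = 8.88 pA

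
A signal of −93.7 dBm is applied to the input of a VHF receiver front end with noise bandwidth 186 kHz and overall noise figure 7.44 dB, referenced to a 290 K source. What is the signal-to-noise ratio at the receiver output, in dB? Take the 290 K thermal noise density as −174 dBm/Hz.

Noise floor: N = −174 + 10 log₁₀(B) + NF
10 log₁₀(1.86×10⁵) = 52.7 dB
N = −174 + 52.7 + 7.44 = −113.86 dBm
SNR = P_sig − N = −93.7 − (−113.86) = 20.16 dB → 20.2 dB

20.2 dB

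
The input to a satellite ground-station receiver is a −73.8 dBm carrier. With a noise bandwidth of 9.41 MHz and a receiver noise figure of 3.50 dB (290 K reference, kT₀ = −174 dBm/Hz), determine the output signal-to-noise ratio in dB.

27.0 dB

Noise floor: N = −174 + 10 log₁₀(B) + NF
10 log₁₀(9.41×10⁶) = 69.74 dB
N = −174 + 69.74 + 3.50 = −100.76 dBm
SNR = P_sig − N = −73.8 − (−100.76) = 26.96 dB → 27.0 dB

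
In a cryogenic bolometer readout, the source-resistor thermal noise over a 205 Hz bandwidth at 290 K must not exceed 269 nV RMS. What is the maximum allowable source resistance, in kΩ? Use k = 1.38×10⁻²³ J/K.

22.1 kΩ

Johnson–Nyquist: V_n = √(4kTRB) ⇒ R = V_n² / (4kTB)
4kTB = 4 × 1.38×10⁻²³ × 290 × 2.05×10² = 3.28×10⁻¹⁸
R = (2.69×10⁻⁷)² / 3.28×10⁻¹⁸ = 2.21×10⁴ Ω = 22.1 kΩ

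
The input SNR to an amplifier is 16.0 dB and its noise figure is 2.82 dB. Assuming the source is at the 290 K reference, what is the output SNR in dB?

By definition F = SNR_in/SNR_out, so in dB: SNR_out = SNR_in − NF
SNR_out = 16.0 − 2.82 = 13.18 dB

13.18 dB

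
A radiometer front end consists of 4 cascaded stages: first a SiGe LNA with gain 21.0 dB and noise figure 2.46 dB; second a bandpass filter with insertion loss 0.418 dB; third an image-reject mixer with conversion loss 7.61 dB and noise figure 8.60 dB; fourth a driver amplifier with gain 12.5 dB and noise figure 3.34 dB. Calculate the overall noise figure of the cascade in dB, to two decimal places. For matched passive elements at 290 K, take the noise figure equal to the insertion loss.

2.73 dB

Convert to linear (a loss of L dB is a gain of −L dB): F_i = 10^(NF_i/10), G_i = 10^(G_i,dB/10)
  Stage 1: F_1 = 10^(2.46/10) = 1.762, G_1 = 10^(21.0/10) = 125.9
  Stage 2: F_2 = 10^(0.418/10) = 1.101, G_2 = 10^(−0.418/10) = 0.9082
  Stage 3: F_3 = 10^(8.60/10) = 7.244, G_3 = 10^(−7.61/10) = 0.1734
  Stage 4: F_4 = 10^(3.34/10) = 2.158, G_4 = 10^(12.5/10) = 17.78
Friis cascade:
  F = 1.762 + (1.101 − 1)/125.9 + (7.244 − 1)/114.3 + (2.158 − 1)/19.82 = 1.876
NF = 10 log₁₀(1.876) = 2.73 dB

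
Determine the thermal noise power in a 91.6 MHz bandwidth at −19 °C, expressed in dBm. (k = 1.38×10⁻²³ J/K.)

−94.9 dBm

T = −19 °C + 273.15 = 254.15 K
P_n = kTB = 1.38×10⁻²³ × 254.15 × 9.16×10⁷ = 3.21×10⁻¹³ W
In dBm: 10 log₁₀(3.21×10⁻¹³ / 10⁻³) = −94.9 dBm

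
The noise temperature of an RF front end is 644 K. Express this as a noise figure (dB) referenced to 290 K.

5.08 dB

F = 1 + T_e/T₀ = 1 + 644/290 = 3.22069
NF = 10 log₁₀(3.22069) = 5.08 dB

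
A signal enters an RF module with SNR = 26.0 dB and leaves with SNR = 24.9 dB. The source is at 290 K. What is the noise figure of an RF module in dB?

1.1 dB

NF (dB) = SNR_in(dB) − SNR_out(dB) when the source is at T₀
NF = 26.0 − 24.9 = 1.1 dB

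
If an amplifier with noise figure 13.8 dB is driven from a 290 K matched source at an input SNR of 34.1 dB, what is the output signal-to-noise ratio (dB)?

By definition F = SNR_in/SNR_out, so in dB: SNR_out = SNR_in − NF
SNR_out = 34.1 − 13.8 = 20.3 dB

20.3 dB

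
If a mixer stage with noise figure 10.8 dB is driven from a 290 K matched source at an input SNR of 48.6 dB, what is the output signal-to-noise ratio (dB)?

37.8 dB

By definition F = SNR_in/SNR_out, so in dB: SNR_out = SNR_in − NF
SNR_out = 48.6 − 10.8 = 37.8 dB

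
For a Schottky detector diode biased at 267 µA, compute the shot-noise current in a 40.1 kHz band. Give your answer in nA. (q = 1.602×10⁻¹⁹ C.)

I_n = √(2qI·B)
2qI·B = 2 × 1.602×10⁻¹⁹ × 2.67×10⁻⁴ × 4.01×10⁴ = 3.43×10⁻¹⁸ A²
I_n = √(3.43×10⁻¹⁸) = 1.85×10⁻⁹ A = 1.85 nA

1.85 nA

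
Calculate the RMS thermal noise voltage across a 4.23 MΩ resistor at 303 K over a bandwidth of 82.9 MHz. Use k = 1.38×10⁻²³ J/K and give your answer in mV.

V_n = √(4kTRB)
4kTRB = 4 × 1.38×10⁻²³ × 303 × 4.23×10⁶ × 8.29×10⁷ = 5.87×10⁻⁶ V²
V_n = √(5.87×10⁻⁶) = 2.42×10⁻³ V = 2.42 mV

2.42 mV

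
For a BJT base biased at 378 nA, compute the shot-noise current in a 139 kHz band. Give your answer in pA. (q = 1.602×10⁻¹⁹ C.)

I_n = √(2qI·B)
2qI·B = 2 × 1.602×10⁻¹⁹ × 3.78×10⁻⁷ × 1.39×10⁵ = 1.68×10⁻²⁰ A²
I_n = √(1.68×10⁻²⁰) = 1.30×10⁻¹⁰ A = 130 pA

130 pA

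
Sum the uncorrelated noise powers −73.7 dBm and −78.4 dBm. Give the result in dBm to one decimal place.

Convert to linear, add, convert back:
P₁ = 4.27×10⁻¹¹ W, P₂ = 1.45×10⁻¹¹ W
P_tot = 5.71×10⁻¹¹ W → 10 log₁₀(P_tot / 10⁻³) = −72.4 dBm

−72.4 dBm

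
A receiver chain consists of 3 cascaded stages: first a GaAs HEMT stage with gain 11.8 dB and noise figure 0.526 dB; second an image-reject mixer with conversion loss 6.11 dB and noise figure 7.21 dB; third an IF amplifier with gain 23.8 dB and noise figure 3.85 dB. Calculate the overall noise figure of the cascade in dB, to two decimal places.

2.54 dB

Convert to linear (a loss of L dB is a gain of −L dB): F_i = 10^(NF_i/10), G_i = 10^(G_i,dB/10)
  Stage 1: F_1 = 10^(0.526/10) = 1.129, G_1 = 10^(11.8/10) = 15.14
  Stage 2: F_2 = 10^(7.21/10) = 5.260, G_2 = 10^(−6.11/10) = 0.2449
  Stage 3: F_3 = 10^(3.85/10) = 2.427, G_3 = 10^(23.8/10) = 239.9
Friis cascade:
  F = 1.129 + (5.260 − 1)/15.14 + (2.427 − 1)/3.707 = 1.795
NF = 10 log₁₀(1.795) = 2.54 dB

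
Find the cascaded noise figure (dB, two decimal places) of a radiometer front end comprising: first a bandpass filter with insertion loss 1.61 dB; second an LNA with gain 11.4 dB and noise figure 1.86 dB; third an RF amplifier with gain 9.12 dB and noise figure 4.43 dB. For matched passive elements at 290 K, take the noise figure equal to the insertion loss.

3.82 dB

Convert to linear (a loss of L dB is a gain of −L dB): F_i = 10^(NF_i/10), G_i = 10^(G_i,dB/10)
  Stage 1: F_1 = 10^(1.61/10) = 1.449, G_1 = 10^(−1.61/10) = 0.6902
  Stage 2: F_2 = 10^(1.86/10) = 1.535, G_2 = 10^(11.4/10) = 13.80
  Stage 3: F_3 = 10^(4.43/10) = 2.773, G_3 = 10^(9.12/10) = 8.166
Friis cascade:
  F = 1.449 + (1.535 − 1)/0.6902 + (2.773 − 1)/9.528 = 2.409
NF = 10 log₁₀(2.409) = 3.82 dB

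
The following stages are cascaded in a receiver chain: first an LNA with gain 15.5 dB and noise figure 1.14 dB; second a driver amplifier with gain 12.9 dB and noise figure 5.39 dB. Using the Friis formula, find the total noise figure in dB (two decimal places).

Convert to linear (a loss of L dB is a gain of −L dB): F_i = 10^(NF_i/10), G_i = 10^(G_i,dB/10)
  Stage 1: F_1 = 10^(1.14/10) = 1.300, G_1 = 10^(15.5/10) = 35.48
  Stage 2: F_2 = 10^(5.39/10) = 3.459, G_2 = 10^(12.9/10) = 19.50
Friis cascade:
  F = 1.300 + (3.459 − 1)/35.48 = 1.369
NF = 10 log₁₀(1.369) = 1.37 dB

1.37 dB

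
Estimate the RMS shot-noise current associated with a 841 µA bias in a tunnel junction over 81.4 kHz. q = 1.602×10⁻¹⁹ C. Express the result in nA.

4.68 nA

I_n = √(2qI·B)
2qI·B = 2 × 1.602×10⁻¹⁹ × 8.41×10⁻⁴ × 8.14×10⁴ = 2.19×10⁻¹⁷ A²
I_n = √(2.19×10⁻¹⁷) = 4.68×10⁻⁹ A = 4.68 nA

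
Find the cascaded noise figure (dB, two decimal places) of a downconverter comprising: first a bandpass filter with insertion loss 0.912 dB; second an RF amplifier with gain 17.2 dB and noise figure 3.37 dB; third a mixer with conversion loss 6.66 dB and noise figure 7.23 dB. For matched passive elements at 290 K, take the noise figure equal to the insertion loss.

Convert to linear (a loss of L dB is a gain of −L dB): F_i = 10^(NF_i/10), G_i = 10^(G_i,dB/10)
  Stage 1: F_1 = 10^(0.912/10) = 1.234, G_1 = 10^(−0.912/10) = 0.8106
  Stage 2: F_2 = 10^(3.37/10) = 2.173, G_2 = 10^(17.2/10) = 52.48
  Stage 3: F_3 = 10^(7.23/10) = 5.284, G_3 = 10^(−6.66/10) = 0.2158
Friis cascade:
  F = 1.234 + (2.173 − 1)/0.8106 + (5.284 − 1)/42.54 = 2.781
NF = 10 log₁₀(2.781) = 4.44 dB

4.44 dB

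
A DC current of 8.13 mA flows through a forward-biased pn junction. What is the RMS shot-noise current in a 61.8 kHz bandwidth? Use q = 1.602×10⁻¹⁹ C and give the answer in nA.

12.7 nA

I_n = √(2qI·B)
2qI·B = 2 × 1.602×10⁻¹⁹ × 8.13×10⁻³ × 6.18×10⁴ = 1.61×10⁻¹⁶ A²
I_n = √(1.61×10⁻¹⁶) = 1.27×10⁻⁸ A = 12.7 nA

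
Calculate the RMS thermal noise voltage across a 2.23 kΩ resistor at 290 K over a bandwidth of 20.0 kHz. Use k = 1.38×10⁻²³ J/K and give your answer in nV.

V_n = √(4kTRB)
4kTRB = 4 × 1.38×10⁻²³ × 290 × 2.23×10³ × 2.00×10⁴ = 7.14×10⁻¹³ V²
V_n = √(7.14×10⁻¹³) = 8.45×10⁻⁷ V = 845 nV

845 nV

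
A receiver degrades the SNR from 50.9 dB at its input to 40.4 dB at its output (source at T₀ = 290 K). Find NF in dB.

NF (dB) = SNR_in(dB) − SNR_out(dB) when the source is at T₀
NF = 50.9 − 40.4 = 10.5 dB

10.5 dB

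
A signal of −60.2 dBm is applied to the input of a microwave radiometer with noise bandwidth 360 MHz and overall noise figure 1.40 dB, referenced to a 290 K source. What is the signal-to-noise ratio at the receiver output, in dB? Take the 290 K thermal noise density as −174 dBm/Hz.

Noise floor: N = −174 + 10 log₁₀(B) + NF
10 log₁₀(3.60×10⁸) = 85.56 dB
N = −174 + 85.56 + 1.40 = −87.04 dBm
SNR = P_sig − N = −60.2 − (−87.04) = 26.84 dB → 26.8 dB

26.8 dB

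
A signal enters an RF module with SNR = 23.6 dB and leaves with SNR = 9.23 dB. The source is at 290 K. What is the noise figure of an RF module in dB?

NF (dB) = SNR_in(dB) − SNR_out(dB) when the source is at T₀
NF = 23.6 − 9.23 = 14.37 dB

14.37 dB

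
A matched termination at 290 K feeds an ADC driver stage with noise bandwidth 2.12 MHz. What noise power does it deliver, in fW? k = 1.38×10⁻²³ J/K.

P_n = kTB = 1.38×10⁻²³ × 290 × 2.12×10⁶ = 8.48×10⁻¹⁵ W = 8.48 fW

8.48 fW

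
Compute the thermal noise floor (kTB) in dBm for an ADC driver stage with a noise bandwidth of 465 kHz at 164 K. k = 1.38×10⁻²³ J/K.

−119.8 dBm

P_n = kTB = 1.38×10⁻²³ × 164 × 4.65×10⁵ = 1.05×10⁻¹⁵ W
In dBm: 10 log₁₀(1.05×10⁻¹⁵ / 10⁻³) = −119.8 dBm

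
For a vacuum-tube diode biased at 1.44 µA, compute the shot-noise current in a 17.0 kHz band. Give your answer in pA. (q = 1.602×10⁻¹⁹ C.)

I_n = √(2qI·B)
2qI·B = 2 × 1.602×10⁻¹⁹ × 1.44×10⁻⁶ × 1.70×10⁴ = 7.84×10⁻²¹ A²
I_n = √(7.84×10⁻²¹) = 8.86×10⁻¹¹ A = 88.6 pA

88.6 pA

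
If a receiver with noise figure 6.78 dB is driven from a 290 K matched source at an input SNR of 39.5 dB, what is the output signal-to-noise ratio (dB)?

By definition F = SNR_in/SNR_out, so in dB: SNR_out = SNR_in − NF
SNR_out = 39.5 − 6.78 = 32.72 dB

32.72 dB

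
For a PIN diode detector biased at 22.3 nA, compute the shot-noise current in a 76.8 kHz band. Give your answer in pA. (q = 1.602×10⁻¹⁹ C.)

23.4 pA

I_n = √(2qI·B)
2qI·B = 2 × 1.602×10⁻¹⁹ × 2.23×10⁻⁸ × 7.68×10⁴ = 5.49×10⁻²² A²
I_n = √(5.49×10⁻²²) = 2.34×10⁻¹¹ A = 23.4 pA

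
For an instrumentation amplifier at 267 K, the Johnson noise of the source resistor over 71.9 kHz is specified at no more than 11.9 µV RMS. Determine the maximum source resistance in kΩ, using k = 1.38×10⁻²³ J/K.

Johnson–Nyquist: V_n = √(4kTRB) ⇒ R = V_n² / (4kTB)
4kTB = 4 × 1.38×10⁻²³ × 267 × 7.19×10⁴ = 1.06×10⁻¹⁵
R = (1.19×10⁻⁵)² / 1.06×10⁻¹⁵ = 1.34×10⁵ Ω = 134 kΩ

134 kΩ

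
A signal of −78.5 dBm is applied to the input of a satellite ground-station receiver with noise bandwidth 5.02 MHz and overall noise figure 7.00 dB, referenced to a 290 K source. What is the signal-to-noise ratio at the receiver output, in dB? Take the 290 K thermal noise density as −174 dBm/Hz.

21.5 dB

Noise floor: N = −174 + 10 log₁₀(B) + NF
10 log₁₀(5.02×10⁶) = 67.01 dB
N = −174 + 67.01 + 7.00 = −99.99 dBm
SNR = P_sig − N = −78.5 − (−99.99) = 21.49 dB → 21.5 dB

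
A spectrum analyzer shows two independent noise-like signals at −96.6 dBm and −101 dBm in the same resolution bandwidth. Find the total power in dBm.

−95.3 dBm

Convert to linear, add, convert back:
P₁ = 2.19×10⁻¹³ W, P₂ = 7.94×10⁻¹⁴ W
P_tot = 2.98×10⁻¹³ W → 10 log₁₀(P_tot / 10⁻³) = −95.3 dBm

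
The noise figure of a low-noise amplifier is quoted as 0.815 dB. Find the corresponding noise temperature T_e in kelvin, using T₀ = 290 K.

F = 10^(0.815/10) = 1.20642
T_e = (F − 1)·T₀ = (1.20642 − 1) × 290 = 59.9 K

59.9 K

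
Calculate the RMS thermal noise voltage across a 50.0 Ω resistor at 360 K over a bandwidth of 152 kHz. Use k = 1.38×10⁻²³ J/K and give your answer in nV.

V_n = √(4kTRB)
4kTRB = 4 × 1.38×10⁻²³ × 360 × 5.00×10¹ × 1.52×10⁵ = 1.51×10⁻¹³ V²
V_n = √(1.51×10⁻¹³) = 3.89×10⁻⁷ V = 389 nV

389 nV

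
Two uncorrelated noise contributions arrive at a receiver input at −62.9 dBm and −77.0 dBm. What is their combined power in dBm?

−62.7 dBm

Convert to linear, add, convert back:
P₁ = 5.13×10⁻¹⁰ W, P₂ = 2.00×10⁻¹¹ W
P_tot = 5.33×10⁻¹⁰ W → 10 log₁₀(P_tot / 10⁻³) = −62.7 dBm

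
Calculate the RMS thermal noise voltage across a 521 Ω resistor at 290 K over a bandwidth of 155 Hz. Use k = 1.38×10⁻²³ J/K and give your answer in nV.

V_n = √(4kTRB)
4kTRB = 4 × 1.38×10⁻²³ × 290 × 5.21×10² × 1.55×10² = 1.29×10⁻¹⁵ V²
V_n = √(1.29×10⁻¹⁵) = 3.60×10⁻⁸ V = 36.0 nV

36.0 nV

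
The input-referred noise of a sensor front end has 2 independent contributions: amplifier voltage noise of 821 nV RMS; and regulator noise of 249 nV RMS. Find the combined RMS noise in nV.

Uncorrelated sources add in power (mean-square): V_tot = √(ΣV_i²)
V_tot = √[(8.21×10⁻⁷)² + (2.49×10⁻⁷)²] = 8.58×10⁻⁷ V = 858 nV

858 nV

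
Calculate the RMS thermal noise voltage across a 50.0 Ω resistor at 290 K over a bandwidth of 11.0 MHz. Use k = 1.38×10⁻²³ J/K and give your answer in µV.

V_n = √(4kTRB)
4kTRB = 4 × 1.38×10⁻²³ × 290 × 5.00×10¹ × 1.10×10⁷ = 8.80×10⁻¹² V²
V_n = √(8.80×10⁻¹²) = 2.97×10⁻⁶ V = 2.97 µV

2.97 µV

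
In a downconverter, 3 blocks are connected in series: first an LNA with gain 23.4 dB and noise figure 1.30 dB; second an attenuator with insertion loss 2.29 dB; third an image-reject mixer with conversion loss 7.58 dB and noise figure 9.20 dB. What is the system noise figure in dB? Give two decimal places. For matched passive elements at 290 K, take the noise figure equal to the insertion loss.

1.49 dB

Convert to linear (a loss of L dB is a gain of −L dB): F_i = 10^(NF_i/10), G_i = 10^(G_i,dB/10)
  Stage 1: F_1 = 10^(1.30/10) = 1.349, G_1 = 10^(23.4/10) = 218.8
  Stage 2: F_2 = 10^(2.29/10) = 1.694, G_2 = 10^(−2.29/10) = 0.5902
  Stage 3: F_3 = 10^(9.20/10) = 8.318, G_3 = 10^(−7.58/10) = 0.1746
Friis cascade:
  F = 1.349 + (1.694 − 1)/218.8 + (8.318 − 1)/129.1 = 1.409
NF = 10 log₁₀(1.409) = 1.49 dB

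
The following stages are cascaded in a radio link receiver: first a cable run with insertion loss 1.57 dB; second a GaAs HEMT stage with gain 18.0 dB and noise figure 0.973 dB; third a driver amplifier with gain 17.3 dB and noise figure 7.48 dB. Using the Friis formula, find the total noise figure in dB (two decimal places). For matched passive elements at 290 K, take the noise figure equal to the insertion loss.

Convert to linear (a loss of L dB is a gain of −L dB): F_i = 10^(NF_i/10), G_i = 10^(G_i,dB/10)
  Stage 1: F_1 = 10^(1.57/10) = 1.435, G_1 = 10^(−1.57/10) = 0.6966
  Stage 2: F_2 = 10^(0.973/10) = 1.251, G_2 = 10^(18.0/10) = 63.10
  Stage 3: F_3 = 10^(7.48/10) = 5.598, G_3 = 10^(17.3/10) = 53.70
Friis cascade:
  F = 1.435 + (1.251 − 1)/0.6966 + (5.598 − 1)/43.95 = 1.901
NF = 10 log₁₀(1.901) = 2.79 dB

2.79 dB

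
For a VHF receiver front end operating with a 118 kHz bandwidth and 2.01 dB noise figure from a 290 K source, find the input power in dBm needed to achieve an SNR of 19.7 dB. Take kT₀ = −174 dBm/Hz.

−101.6 dBm

Sensitivity = −174 + 10 log₁₀(B) + NF + SNR_min
= −174 + 50.72 + 2.01 + 19.7
= −101.57 dBm → −101.6 dBm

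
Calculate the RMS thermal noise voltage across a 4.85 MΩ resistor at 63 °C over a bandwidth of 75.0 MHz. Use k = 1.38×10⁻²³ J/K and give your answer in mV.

2.60 mV

T = 63 °C + 273.15 = 336.15 K
V_n = √(4kTRB)
4kTRB = 4 × 1.38×10⁻²³ × 336.15 × 4.85×10⁶ × 7.50×10⁷ = 6.75×10⁻⁶ V²
V_n = √(6.75×10⁻⁶) = 2.60×10⁻³ V = 2.60 mV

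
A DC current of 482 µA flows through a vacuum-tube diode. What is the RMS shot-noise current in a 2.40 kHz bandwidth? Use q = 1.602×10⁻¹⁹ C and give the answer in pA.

609 pA

I_n = √(2qI·B)
2qI·B = 2 × 1.602×10⁻¹⁹ × 4.82×10⁻⁴ × 2.40×10³ = 3.71×10⁻¹⁹ A²
I_n = √(3.71×10⁻¹⁹) = 6.09×10⁻¹⁰ A = 609 pA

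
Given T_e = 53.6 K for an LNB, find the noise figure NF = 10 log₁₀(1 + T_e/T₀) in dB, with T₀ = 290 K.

F = 1 + T_e/T₀ = 1 + 53.6/290 = 1.18483
NF = 10 log₁₀(1.18483) = 0.737 dB

0.737 dB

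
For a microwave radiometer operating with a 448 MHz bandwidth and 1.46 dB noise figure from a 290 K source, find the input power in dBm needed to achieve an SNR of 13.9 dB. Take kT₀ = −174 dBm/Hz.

−72.1 dBm

Sensitivity = −174 + 10 log₁₀(B) + NF + SNR_min
= −174 + 86.51 + 1.46 + 13.9
= −72.13 dBm → −72.1 dBm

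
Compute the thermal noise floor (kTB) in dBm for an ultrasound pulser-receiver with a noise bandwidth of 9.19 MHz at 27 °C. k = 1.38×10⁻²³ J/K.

T = 27 °C + 273.15 = 300.15 K
P_n = kTB = 1.38×10⁻²³ × 300.15 × 9.19×10⁶ = 3.81×10⁻¹⁴ W
In dBm: 10 log₁₀(3.81×10⁻¹⁴ / 10⁻³) = −104.2 dBm

−104.2 dBm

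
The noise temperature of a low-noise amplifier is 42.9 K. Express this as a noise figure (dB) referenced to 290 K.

F = 1 + T_e/T₀ = 1 + 42.9/290 = 1.14793
NF = 10 log₁₀(1.14793) = 0.599 dB

0.599 dB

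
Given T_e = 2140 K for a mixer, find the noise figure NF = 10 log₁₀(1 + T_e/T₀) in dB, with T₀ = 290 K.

F = 1 + T_e/T₀ = 1 + 2140/290 = 8.37931
NF = 10 log₁₀(8.37931) = 9.23 dB

9.23 dB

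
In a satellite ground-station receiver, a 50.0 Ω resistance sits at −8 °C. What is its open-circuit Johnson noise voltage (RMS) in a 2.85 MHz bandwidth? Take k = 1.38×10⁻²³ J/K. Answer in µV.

1.44 µV

T = −8 °C + 273.15 = 265.15 K
V_n = √(4kTRB)
4kTRB = 4 × 1.38×10⁻²³ × 265.15 × 5.00×10¹ × 2.85×10⁶ = 2.09×10⁻¹² V²
V_n = √(2.09×10⁻¹²) = 1.44×10⁻⁶ V = 1.44 µV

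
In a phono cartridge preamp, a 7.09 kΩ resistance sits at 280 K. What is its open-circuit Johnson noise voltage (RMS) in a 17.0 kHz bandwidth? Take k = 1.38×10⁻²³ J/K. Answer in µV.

V_n = √(4kTRB)
4kTRB = 4 × 1.38×10⁻²³ × 280 × 7.09×10³ × 1.70×10⁴ = 1.86×10⁻¹² V²
V_n = √(1.86×10⁻¹²) = 1.36×10⁻⁶ V = 1.36 µV

1.36 µV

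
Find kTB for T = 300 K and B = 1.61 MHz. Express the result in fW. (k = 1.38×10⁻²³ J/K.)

6.67 fW

P_n = kTB = 1.38×10⁻²³ × 300 × 1.61×10⁶ = 6.67×10⁻¹⁵ W = 6.67 fW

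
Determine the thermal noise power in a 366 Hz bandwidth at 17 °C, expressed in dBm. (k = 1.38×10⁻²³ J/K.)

−148.3 dBm

T = 17 °C + 273.15 = 290.15 K
P_n = kTB = 1.38×10⁻²³ × 290.15 × 3.66×10² = 1.47×10⁻¹⁸ W
In dBm: 10 log₁₀(1.47×10⁻¹⁸ / 10⁻³) = −148.3 dBm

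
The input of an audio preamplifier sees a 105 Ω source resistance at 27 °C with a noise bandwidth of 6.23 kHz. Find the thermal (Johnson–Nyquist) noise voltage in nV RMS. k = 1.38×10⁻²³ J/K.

T = 27 °C + 273.15 = 300.15 K
V_n = √(4kTRB)
4kTRB = 4 × 1.38×10⁻²³ × 300.15 × 1.05×10² × 6.23×10³ = 1.08×10⁻¹⁴ V²
V_n = √(1.08×10⁻¹⁴) = 1.04×10⁻⁷ V = 104 nV

104 nV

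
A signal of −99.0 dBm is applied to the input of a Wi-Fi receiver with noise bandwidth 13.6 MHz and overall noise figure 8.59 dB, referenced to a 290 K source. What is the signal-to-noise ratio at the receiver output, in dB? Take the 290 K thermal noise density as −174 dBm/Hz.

Noise floor: N = −174 + 10 log₁₀(B) + NF
10 log₁₀(1.36×10⁷) = 71.34 dB
N = −174 + 71.34 + 8.59 = −94.07 dBm
SNR = P_sig − N = −99.0 − (−94.07) = −4.93 dB → −4.9 dB

−4.9 dB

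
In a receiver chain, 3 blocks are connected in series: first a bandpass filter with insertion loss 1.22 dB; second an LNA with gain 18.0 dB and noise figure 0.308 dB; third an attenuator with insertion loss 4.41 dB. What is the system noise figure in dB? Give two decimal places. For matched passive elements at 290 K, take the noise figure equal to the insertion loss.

1.64 dB

Convert to linear (a loss of L dB is a gain of −L dB): F_i = 10^(NF_i/10), G_i = 10^(G_i,dB/10)
  Stage 1: F_1 = 10^(1.22/10) = 1.324, G_1 = 10^(−1.22/10) = 0.7551
  Stage 2: F_2 = 10^(0.308/10) = 1.073, G_2 = 10^(18.0/10) = 63.10
  Stage 3: F_3 = 10^(4.41/10) = 2.761, G_3 = 10^(−4.41/10) = 0.3622
Friis cascade:
  F = 1.324 + (1.073 − 1)/0.7551 + (2.761 − 1)/47.64 = 1.459
NF = 10 log₁₀(1.459) = 1.64 dB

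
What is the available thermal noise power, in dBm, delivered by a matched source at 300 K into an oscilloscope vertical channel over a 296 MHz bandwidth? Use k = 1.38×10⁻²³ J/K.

−89.1 dBm

P_n = kTB = 1.38×10⁻²³ × 300 × 2.96×10⁸ = 1.23×10⁻¹² W
In dBm: 10 log₁₀(1.23×10⁻¹² / 10⁻³) = −89.1 dBm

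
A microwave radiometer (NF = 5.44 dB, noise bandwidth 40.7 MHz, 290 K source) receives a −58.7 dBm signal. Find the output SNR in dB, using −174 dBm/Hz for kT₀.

Noise floor: N = −174 + 10 log₁₀(B) + NF
10 log₁₀(4.07×10⁷) = 76.1 dB
N = −174 + 76.1 + 5.44 = −92.46 dBm
SNR = P_sig − N = −58.7 − (−92.46) = 33.76 dB → 33.8 dB

33.8 dB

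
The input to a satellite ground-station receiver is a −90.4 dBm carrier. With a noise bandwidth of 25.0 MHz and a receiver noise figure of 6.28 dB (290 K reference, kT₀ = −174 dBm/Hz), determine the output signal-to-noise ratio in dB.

Noise floor: N = −174 + 10 log₁₀(B) + NF
10 log₁₀(2.50×10⁷) = 73.98 dB
N = −174 + 73.98 + 6.28 = −93.74 dBm
SNR = P_sig − N = −90.4 − (−93.74) = 3.34 dB → 3.3 dB

3.3 dB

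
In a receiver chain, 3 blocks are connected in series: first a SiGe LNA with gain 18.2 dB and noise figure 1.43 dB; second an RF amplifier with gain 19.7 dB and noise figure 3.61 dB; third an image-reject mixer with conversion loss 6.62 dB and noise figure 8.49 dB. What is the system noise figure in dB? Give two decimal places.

1.49 dB

Convert to linear (a loss of L dB is a gain of −L dB): F_i = 10^(NF_i/10), G_i = 10^(G_i,dB/10)
  Stage 1: F_1 = 10^(1.43/10) = 1.390, G_1 = 10^(18.2/10) = 66.07
  Stage 2: F_2 = 10^(3.61/10) = 2.296, G_2 = 10^(19.7/10) = 93.33
  Stage 3: F_3 = 10^(8.49/10) = 7.063, G_3 = 10^(−6.62/10) = 0.2178
Friis cascade:
  F = 1.390 + (2.296 − 1)/66.07 + (7.063 − 1)/6166 = 1.411
NF = 10 log₁₀(1.411) = 1.49 dB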